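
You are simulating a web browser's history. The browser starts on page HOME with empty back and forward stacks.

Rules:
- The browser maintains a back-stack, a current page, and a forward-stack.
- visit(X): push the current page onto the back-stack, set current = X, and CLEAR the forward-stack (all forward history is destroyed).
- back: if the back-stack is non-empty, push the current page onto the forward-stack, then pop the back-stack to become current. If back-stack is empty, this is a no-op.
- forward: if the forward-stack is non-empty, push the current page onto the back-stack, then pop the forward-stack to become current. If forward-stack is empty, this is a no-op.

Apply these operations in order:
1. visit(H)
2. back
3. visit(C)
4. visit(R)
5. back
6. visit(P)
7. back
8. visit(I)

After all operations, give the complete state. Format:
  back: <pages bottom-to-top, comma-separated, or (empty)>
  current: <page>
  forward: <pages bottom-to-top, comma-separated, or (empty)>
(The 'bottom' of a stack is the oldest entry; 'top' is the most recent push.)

After 1 (visit(H)): cur=H back=1 fwd=0
After 2 (back): cur=HOME back=0 fwd=1
After 3 (visit(C)): cur=C back=1 fwd=0
After 4 (visit(R)): cur=R back=2 fwd=0
After 5 (back): cur=C back=1 fwd=1
After 6 (visit(P)): cur=P back=2 fwd=0
After 7 (back): cur=C back=1 fwd=1
After 8 (visit(I)): cur=I back=2 fwd=0

Answer: back: HOME,C
current: I
forward: (empty)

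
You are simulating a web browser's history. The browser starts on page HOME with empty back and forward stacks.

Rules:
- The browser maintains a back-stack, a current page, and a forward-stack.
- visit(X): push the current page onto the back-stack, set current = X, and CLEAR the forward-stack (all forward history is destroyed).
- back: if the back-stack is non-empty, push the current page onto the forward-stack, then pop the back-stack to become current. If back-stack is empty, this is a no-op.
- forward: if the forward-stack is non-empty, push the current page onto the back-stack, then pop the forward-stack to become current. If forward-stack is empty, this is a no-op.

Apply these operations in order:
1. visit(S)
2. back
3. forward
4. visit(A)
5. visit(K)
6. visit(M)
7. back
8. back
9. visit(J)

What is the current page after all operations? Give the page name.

Answer: J

Derivation:
After 1 (visit(S)): cur=S back=1 fwd=0
After 2 (back): cur=HOME back=0 fwd=1
After 3 (forward): cur=S back=1 fwd=0
After 4 (visit(A)): cur=A back=2 fwd=0
After 5 (visit(K)): cur=K back=3 fwd=0
After 6 (visit(M)): cur=M back=4 fwd=0
After 7 (back): cur=K back=3 fwd=1
After 8 (back): cur=A back=2 fwd=2
After 9 (visit(J)): cur=J back=3 fwd=0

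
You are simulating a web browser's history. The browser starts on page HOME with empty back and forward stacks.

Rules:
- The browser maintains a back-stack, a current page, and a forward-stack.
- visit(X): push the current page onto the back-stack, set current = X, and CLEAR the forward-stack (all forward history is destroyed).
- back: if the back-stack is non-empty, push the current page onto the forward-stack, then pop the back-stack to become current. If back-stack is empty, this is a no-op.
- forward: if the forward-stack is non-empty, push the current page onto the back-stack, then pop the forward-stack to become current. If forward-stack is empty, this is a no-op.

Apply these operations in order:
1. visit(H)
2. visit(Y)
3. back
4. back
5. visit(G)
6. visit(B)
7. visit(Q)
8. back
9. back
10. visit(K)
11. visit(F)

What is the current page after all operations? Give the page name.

After 1 (visit(H)): cur=H back=1 fwd=0
After 2 (visit(Y)): cur=Y back=2 fwd=0
After 3 (back): cur=H back=1 fwd=1
After 4 (back): cur=HOME back=0 fwd=2
After 5 (visit(G)): cur=G back=1 fwd=0
After 6 (visit(B)): cur=B back=2 fwd=0
After 7 (visit(Q)): cur=Q back=3 fwd=0
After 8 (back): cur=B back=2 fwd=1
After 9 (back): cur=G back=1 fwd=2
After 10 (visit(K)): cur=K back=2 fwd=0
After 11 (visit(F)): cur=F back=3 fwd=0

Answer: F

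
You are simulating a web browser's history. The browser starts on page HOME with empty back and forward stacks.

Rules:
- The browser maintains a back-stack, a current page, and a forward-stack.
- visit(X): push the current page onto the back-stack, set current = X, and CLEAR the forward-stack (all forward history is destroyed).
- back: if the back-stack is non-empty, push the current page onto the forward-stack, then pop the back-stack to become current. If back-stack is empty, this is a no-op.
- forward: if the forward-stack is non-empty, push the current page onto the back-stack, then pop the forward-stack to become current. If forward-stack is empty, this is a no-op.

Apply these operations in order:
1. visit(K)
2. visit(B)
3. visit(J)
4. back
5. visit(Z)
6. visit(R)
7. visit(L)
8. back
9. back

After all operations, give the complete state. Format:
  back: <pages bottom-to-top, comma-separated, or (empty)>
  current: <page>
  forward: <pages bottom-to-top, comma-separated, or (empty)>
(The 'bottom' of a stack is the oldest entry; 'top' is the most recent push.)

Answer: back: HOME,K,B
current: Z
forward: L,R

Derivation:
After 1 (visit(K)): cur=K back=1 fwd=0
After 2 (visit(B)): cur=B back=2 fwd=0
After 3 (visit(J)): cur=J back=3 fwd=0
After 4 (back): cur=B back=2 fwd=1
After 5 (visit(Z)): cur=Z back=3 fwd=0
After 6 (visit(R)): cur=R back=4 fwd=0
After 7 (visit(L)): cur=L back=5 fwd=0
After 8 (back): cur=R back=4 fwd=1
After 9 (back): cur=Z back=3 fwd=2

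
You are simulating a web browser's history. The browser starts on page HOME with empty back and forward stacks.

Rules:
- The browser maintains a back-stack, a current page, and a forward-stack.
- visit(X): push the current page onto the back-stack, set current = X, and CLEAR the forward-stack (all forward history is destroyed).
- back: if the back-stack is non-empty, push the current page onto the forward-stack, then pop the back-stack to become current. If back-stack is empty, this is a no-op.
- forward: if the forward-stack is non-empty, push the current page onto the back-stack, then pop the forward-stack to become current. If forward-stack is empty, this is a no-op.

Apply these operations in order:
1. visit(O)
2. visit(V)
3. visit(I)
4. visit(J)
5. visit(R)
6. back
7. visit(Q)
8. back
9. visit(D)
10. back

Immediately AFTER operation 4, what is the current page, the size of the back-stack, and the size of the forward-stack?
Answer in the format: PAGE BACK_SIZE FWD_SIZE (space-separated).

After 1 (visit(O)): cur=O back=1 fwd=0
After 2 (visit(V)): cur=V back=2 fwd=0
After 3 (visit(I)): cur=I back=3 fwd=0
After 4 (visit(J)): cur=J back=4 fwd=0

J 4 0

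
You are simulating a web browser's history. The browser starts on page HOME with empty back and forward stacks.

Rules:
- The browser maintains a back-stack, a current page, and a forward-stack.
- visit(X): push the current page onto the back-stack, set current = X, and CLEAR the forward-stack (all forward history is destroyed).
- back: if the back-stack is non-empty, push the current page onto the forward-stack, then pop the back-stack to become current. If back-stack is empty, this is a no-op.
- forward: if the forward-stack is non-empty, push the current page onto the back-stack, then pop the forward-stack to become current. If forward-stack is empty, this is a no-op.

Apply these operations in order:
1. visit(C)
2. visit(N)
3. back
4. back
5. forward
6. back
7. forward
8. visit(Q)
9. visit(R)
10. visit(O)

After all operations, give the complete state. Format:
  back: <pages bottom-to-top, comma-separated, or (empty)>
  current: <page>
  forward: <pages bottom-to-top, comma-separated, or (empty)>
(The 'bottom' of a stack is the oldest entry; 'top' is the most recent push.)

Answer: back: HOME,C,Q,R
current: O
forward: (empty)

Derivation:
After 1 (visit(C)): cur=C back=1 fwd=0
After 2 (visit(N)): cur=N back=2 fwd=0
After 3 (back): cur=C back=1 fwd=1
After 4 (back): cur=HOME back=0 fwd=2
After 5 (forward): cur=C back=1 fwd=1
After 6 (back): cur=HOME back=0 fwd=2
After 7 (forward): cur=C back=1 fwd=1
After 8 (visit(Q)): cur=Q back=2 fwd=0
After 9 (visit(R)): cur=R back=3 fwd=0
After 10 (visit(O)): cur=O back=4 fwd=0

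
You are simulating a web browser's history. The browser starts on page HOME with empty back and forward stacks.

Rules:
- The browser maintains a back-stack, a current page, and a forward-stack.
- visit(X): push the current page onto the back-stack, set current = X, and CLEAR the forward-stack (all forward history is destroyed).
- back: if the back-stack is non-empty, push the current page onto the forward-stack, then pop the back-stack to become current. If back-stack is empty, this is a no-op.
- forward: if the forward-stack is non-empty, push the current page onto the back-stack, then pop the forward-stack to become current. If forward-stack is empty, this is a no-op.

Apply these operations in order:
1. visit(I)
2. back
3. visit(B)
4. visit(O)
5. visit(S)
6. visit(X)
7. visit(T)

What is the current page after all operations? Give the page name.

Answer: T

Derivation:
After 1 (visit(I)): cur=I back=1 fwd=0
After 2 (back): cur=HOME back=0 fwd=1
After 3 (visit(B)): cur=B back=1 fwd=0
After 4 (visit(O)): cur=O back=2 fwd=0
After 5 (visit(S)): cur=S back=3 fwd=0
After 6 (visit(X)): cur=X back=4 fwd=0
After 7 (visit(T)): cur=T back=5 fwd=0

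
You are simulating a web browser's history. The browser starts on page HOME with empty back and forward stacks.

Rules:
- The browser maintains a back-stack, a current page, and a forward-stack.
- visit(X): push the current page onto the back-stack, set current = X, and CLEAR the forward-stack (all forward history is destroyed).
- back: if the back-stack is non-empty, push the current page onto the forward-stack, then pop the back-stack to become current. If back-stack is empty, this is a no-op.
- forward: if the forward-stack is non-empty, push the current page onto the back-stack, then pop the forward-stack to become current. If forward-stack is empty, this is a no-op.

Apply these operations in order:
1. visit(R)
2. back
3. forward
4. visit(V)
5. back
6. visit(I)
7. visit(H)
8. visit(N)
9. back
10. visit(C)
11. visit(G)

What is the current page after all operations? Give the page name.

Answer: G

Derivation:
After 1 (visit(R)): cur=R back=1 fwd=0
After 2 (back): cur=HOME back=0 fwd=1
After 3 (forward): cur=R back=1 fwd=0
After 4 (visit(V)): cur=V back=2 fwd=0
After 5 (back): cur=R back=1 fwd=1
After 6 (visit(I)): cur=I back=2 fwd=0
After 7 (visit(H)): cur=H back=3 fwd=0
After 8 (visit(N)): cur=N back=4 fwd=0
After 9 (back): cur=H back=3 fwd=1
After 10 (visit(C)): cur=C back=4 fwd=0
After 11 (visit(G)): cur=G back=5 fwd=0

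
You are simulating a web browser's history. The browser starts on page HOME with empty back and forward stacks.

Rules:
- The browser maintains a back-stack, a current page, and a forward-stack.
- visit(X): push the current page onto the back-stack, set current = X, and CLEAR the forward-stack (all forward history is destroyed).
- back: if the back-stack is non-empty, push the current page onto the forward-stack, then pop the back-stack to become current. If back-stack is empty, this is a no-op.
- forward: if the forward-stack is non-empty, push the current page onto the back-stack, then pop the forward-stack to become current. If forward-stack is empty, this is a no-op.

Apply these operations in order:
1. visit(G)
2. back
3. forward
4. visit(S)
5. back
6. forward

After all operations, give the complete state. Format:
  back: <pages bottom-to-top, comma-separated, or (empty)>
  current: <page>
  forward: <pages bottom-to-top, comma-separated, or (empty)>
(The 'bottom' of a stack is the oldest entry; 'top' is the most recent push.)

After 1 (visit(G)): cur=G back=1 fwd=0
After 2 (back): cur=HOME back=0 fwd=1
After 3 (forward): cur=G back=1 fwd=0
After 4 (visit(S)): cur=S back=2 fwd=0
After 5 (back): cur=G back=1 fwd=1
After 6 (forward): cur=S back=2 fwd=0

Answer: back: HOME,G
current: S
forward: (empty)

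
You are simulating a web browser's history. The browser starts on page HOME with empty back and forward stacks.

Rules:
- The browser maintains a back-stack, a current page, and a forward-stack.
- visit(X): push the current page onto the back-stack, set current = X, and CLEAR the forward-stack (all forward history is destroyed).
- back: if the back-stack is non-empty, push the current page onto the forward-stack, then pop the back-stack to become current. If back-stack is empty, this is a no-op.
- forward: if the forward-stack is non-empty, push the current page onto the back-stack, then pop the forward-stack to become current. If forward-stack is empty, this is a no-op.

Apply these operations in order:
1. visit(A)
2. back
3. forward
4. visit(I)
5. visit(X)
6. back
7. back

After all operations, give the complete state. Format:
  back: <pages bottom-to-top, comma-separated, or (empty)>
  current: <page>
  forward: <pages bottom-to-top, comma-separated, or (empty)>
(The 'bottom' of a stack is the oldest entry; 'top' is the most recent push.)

After 1 (visit(A)): cur=A back=1 fwd=0
After 2 (back): cur=HOME back=0 fwd=1
After 3 (forward): cur=A back=1 fwd=0
After 4 (visit(I)): cur=I back=2 fwd=0
After 5 (visit(X)): cur=X back=3 fwd=0
After 6 (back): cur=I back=2 fwd=1
After 7 (back): cur=A back=1 fwd=2

Answer: back: HOME
current: A
forward: X,I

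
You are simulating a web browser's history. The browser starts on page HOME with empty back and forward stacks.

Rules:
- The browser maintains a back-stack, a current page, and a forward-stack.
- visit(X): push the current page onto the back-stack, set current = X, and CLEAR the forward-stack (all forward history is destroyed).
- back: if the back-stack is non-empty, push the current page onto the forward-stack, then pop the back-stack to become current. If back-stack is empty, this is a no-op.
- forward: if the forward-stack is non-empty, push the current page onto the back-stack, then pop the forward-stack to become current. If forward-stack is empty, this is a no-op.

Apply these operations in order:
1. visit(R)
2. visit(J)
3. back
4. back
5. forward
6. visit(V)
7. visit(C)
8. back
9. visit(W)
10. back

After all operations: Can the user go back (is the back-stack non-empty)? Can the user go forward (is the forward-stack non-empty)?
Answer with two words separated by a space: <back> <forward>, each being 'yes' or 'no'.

After 1 (visit(R)): cur=R back=1 fwd=0
After 2 (visit(J)): cur=J back=2 fwd=0
After 3 (back): cur=R back=1 fwd=1
After 4 (back): cur=HOME back=0 fwd=2
After 5 (forward): cur=R back=1 fwd=1
After 6 (visit(V)): cur=V back=2 fwd=0
After 7 (visit(C)): cur=C back=3 fwd=0
After 8 (back): cur=V back=2 fwd=1
After 9 (visit(W)): cur=W back=3 fwd=0
After 10 (back): cur=V back=2 fwd=1

Answer: yes yes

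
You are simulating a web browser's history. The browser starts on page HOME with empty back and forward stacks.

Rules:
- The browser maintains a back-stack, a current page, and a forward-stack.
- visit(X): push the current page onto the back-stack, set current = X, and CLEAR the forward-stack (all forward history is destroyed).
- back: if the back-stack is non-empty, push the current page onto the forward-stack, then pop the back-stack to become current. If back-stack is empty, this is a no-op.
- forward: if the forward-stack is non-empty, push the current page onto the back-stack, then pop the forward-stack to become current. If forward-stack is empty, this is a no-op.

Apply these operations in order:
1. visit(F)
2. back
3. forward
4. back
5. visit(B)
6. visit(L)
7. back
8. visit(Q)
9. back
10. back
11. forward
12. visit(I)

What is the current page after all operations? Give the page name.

Answer: I

Derivation:
After 1 (visit(F)): cur=F back=1 fwd=0
After 2 (back): cur=HOME back=0 fwd=1
After 3 (forward): cur=F back=1 fwd=0
After 4 (back): cur=HOME back=0 fwd=1
After 5 (visit(B)): cur=B back=1 fwd=0
After 6 (visit(L)): cur=L back=2 fwd=0
After 7 (back): cur=B back=1 fwd=1
After 8 (visit(Q)): cur=Q back=2 fwd=0
After 9 (back): cur=B back=1 fwd=1
After 10 (back): cur=HOME back=0 fwd=2
After 11 (forward): cur=B back=1 fwd=1
After 12 (visit(I)): cur=I back=2 fwd=0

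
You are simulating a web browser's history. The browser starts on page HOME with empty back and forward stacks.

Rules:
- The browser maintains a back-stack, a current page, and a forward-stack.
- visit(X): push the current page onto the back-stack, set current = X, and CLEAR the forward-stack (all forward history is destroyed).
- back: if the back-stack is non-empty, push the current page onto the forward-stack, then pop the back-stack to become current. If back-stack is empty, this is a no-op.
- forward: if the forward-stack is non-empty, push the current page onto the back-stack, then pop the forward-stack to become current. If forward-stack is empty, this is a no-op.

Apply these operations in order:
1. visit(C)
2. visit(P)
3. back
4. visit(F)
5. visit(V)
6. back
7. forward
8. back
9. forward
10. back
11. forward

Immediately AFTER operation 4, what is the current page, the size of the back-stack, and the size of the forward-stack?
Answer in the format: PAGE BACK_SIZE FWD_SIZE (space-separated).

After 1 (visit(C)): cur=C back=1 fwd=0
After 2 (visit(P)): cur=P back=2 fwd=0
After 3 (back): cur=C back=1 fwd=1
After 4 (visit(F)): cur=F back=2 fwd=0

F 2 0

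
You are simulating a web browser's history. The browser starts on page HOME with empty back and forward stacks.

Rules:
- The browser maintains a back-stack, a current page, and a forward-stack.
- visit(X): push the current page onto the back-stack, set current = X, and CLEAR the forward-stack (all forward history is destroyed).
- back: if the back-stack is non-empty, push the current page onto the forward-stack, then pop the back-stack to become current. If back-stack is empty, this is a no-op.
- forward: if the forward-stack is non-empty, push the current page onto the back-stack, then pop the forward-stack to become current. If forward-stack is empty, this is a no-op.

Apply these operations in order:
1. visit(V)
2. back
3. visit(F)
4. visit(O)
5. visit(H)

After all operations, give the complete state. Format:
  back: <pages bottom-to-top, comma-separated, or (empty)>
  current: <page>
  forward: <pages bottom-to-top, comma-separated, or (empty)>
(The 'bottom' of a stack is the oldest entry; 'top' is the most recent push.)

After 1 (visit(V)): cur=V back=1 fwd=0
After 2 (back): cur=HOME back=0 fwd=1
After 3 (visit(F)): cur=F back=1 fwd=0
After 4 (visit(O)): cur=O back=2 fwd=0
After 5 (visit(H)): cur=H back=3 fwd=0

Answer: back: HOME,F,O
current: H
forward: (empty)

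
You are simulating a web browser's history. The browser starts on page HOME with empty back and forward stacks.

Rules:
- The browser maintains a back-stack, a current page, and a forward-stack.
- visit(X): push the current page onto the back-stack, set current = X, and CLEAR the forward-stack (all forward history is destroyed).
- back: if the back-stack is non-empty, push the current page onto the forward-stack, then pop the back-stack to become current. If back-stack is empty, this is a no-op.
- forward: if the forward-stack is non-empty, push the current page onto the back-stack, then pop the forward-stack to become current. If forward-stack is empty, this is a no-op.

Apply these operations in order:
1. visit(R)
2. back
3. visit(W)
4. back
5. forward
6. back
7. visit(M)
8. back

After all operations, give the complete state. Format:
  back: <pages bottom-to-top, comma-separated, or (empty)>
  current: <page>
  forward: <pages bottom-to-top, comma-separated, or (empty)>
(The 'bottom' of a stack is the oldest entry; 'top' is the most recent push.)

After 1 (visit(R)): cur=R back=1 fwd=0
After 2 (back): cur=HOME back=0 fwd=1
After 3 (visit(W)): cur=W back=1 fwd=0
After 4 (back): cur=HOME back=0 fwd=1
After 5 (forward): cur=W back=1 fwd=0
After 6 (back): cur=HOME back=0 fwd=1
After 7 (visit(M)): cur=M back=1 fwd=0
After 8 (back): cur=HOME back=0 fwd=1

Answer: back: (empty)
current: HOME
forward: M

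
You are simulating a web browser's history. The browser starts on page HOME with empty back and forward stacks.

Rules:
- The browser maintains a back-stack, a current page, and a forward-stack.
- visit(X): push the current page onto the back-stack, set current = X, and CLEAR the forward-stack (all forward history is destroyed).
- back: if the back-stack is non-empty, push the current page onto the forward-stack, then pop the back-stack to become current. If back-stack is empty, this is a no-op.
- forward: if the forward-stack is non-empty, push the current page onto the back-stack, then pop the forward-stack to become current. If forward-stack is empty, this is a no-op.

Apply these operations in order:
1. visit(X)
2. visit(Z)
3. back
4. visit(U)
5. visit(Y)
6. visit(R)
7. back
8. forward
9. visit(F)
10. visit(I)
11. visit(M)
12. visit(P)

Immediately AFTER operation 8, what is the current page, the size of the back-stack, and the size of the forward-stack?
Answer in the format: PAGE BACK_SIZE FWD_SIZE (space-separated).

After 1 (visit(X)): cur=X back=1 fwd=0
After 2 (visit(Z)): cur=Z back=2 fwd=0
After 3 (back): cur=X back=1 fwd=1
After 4 (visit(U)): cur=U back=2 fwd=0
After 5 (visit(Y)): cur=Y back=3 fwd=0
After 6 (visit(R)): cur=R back=4 fwd=0
After 7 (back): cur=Y back=3 fwd=1
After 8 (forward): cur=R back=4 fwd=0

R 4 0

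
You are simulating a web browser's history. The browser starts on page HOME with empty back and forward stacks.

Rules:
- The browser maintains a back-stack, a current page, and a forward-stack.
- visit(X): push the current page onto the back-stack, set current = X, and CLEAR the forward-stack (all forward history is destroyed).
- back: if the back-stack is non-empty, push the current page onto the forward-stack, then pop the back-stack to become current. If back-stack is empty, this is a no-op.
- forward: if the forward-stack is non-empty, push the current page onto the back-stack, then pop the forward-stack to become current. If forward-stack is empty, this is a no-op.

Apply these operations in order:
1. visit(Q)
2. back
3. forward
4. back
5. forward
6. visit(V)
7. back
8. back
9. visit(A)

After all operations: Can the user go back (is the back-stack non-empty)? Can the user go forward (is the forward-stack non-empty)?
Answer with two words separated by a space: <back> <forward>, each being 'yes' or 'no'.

Answer: yes no

Derivation:
After 1 (visit(Q)): cur=Q back=1 fwd=0
After 2 (back): cur=HOME back=0 fwd=1
After 3 (forward): cur=Q back=1 fwd=0
After 4 (back): cur=HOME back=0 fwd=1
After 5 (forward): cur=Q back=1 fwd=0
After 6 (visit(V)): cur=V back=2 fwd=0
After 7 (back): cur=Q back=1 fwd=1
After 8 (back): cur=HOME back=0 fwd=2
After 9 (visit(A)): cur=A back=1 fwd=0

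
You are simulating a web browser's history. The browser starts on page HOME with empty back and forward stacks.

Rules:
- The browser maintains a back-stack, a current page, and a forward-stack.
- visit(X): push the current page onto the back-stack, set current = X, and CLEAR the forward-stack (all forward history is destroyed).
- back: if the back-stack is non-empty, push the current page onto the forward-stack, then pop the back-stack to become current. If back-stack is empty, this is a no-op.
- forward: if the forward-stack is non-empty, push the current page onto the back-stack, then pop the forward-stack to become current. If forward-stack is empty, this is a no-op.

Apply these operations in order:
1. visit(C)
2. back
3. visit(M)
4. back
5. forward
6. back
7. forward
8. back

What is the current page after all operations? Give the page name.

Answer: HOME

Derivation:
After 1 (visit(C)): cur=C back=1 fwd=0
After 2 (back): cur=HOME back=0 fwd=1
After 3 (visit(M)): cur=M back=1 fwd=0
After 4 (back): cur=HOME back=0 fwd=1
After 5 (forward): cur=M back=1 fwd=0
After 6 (back): cur=HOME back=0 fwd=1
After 7 (forward): cur=M back=1 fwd=0
After 8 (back): cur=HOME back=0 fwd=1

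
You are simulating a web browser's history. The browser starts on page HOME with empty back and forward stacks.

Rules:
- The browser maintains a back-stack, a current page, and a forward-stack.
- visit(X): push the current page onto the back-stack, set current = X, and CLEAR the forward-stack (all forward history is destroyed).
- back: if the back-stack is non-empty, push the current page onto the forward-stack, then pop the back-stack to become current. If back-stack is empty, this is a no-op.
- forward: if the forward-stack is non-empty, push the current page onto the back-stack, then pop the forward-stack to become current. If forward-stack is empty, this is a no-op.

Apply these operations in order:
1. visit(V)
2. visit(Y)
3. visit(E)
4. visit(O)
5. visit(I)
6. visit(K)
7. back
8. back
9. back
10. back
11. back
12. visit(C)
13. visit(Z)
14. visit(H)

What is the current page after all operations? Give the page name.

Answer: H

Derivation:
After 1 (visit(V)): cur=V back=1 fwd=0
After 2 (visit(Y)): cur=Y back=2 fwd=0
After 3 (visit(E)): cur=E back=3 fwd=0
After 4 (visit(O)): cur=O back=4 fwd=0
After 5 (visit(I)): cur=I back=5 fwd=0
After 6 (visit(K)): cur=K back=6 fwd=0
After 7 (back): cur=I back=5 fwd=1
After 8 (back): cur=O back=4 fwd=2
After 9 (back): cur=E back=3 fwd=3
After 10 (back): cur=Y back=2 fwd=4
After 11 (back): cur=V back=1 fwd=5
After 12 (visit(C)): cur=C back=2 fwd=0
After 13 (visit(Z)): cur=Z back=3 fwd=0
After 14 (visit(H)): cur=H back=4 fwd=0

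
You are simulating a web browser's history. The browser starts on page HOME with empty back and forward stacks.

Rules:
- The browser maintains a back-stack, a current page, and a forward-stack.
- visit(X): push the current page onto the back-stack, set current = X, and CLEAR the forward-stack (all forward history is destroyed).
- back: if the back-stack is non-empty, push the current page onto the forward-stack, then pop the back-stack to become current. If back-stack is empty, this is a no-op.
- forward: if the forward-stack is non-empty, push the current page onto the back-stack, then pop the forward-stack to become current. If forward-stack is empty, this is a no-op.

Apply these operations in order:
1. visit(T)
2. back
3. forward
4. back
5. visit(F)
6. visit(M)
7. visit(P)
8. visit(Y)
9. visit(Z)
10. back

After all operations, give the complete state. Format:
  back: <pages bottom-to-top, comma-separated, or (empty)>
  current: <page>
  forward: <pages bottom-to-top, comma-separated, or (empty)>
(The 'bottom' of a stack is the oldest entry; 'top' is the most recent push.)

After 1 (visit(T)): cur=T back=1 fwd=0
After 2 (back): cur=HOME back=0 fwd=1
After 3 (forward): cur=T back=1 fwd=0
After 4 (back): cur=HOME back=0 fwd=1
After 5 (visit(F)): cur=F back=1 fwd=0
After 6 (visit(M)): cur=M back=2 fwd=0
After 7 (visit(P)): cur=P back=3 fwd=0
After 8 (visit(Y)): cur=Y back=4 fwd=0
After 9 (visit(Z)): cur=Z back=5 fwd=0
After 10 (back): cur=Y back=4 fwd=1

Answer: back: HOME,F,M,P
current: Y
forward: Z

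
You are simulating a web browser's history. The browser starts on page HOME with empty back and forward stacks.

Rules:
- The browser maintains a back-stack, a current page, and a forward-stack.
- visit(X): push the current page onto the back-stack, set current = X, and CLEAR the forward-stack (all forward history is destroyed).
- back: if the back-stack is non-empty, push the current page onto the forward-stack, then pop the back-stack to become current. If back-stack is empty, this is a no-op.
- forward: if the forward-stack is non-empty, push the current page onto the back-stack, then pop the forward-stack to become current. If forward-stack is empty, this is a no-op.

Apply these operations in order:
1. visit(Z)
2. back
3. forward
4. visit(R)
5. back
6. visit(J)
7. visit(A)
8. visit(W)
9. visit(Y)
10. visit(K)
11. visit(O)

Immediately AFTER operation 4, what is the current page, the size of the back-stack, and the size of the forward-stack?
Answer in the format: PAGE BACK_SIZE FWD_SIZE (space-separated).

After 1 (visit(Z)): cur=Z back=1 fwd=0
After 2 (back): cur=HOME back=0 fwd=1
After 3 (forward): cur=Z back=1 fwd=0
After 4 (visit(R)): cur=R back=2 fwd=0

R 2 0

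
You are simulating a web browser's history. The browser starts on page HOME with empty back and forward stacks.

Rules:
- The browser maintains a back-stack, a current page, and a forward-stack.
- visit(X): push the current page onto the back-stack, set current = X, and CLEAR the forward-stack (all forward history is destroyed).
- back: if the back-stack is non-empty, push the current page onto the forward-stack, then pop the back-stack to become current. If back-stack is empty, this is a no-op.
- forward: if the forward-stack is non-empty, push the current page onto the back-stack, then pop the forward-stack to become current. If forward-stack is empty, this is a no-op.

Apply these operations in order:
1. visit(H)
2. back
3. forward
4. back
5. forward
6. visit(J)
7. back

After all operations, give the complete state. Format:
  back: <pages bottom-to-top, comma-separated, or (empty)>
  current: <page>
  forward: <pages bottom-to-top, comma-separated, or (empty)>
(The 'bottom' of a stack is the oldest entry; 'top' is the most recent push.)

After 1 (visit(H)): cur=H back=1 fwd=0
After 2 (back): cur=HOME back=0 fwd=1
After 3 (forward): cur=H back=1 fwd=0
After 4 (back): cur=HOME back=0 fwd=1
After 5 (forward): cur=H back=1 fwd=0
After 6 (visit(J)): cur=J back=2 fwd=0
After 7 (back): cur=H back=1 fwd=1

Answer: back: HOME
current: H
forward: J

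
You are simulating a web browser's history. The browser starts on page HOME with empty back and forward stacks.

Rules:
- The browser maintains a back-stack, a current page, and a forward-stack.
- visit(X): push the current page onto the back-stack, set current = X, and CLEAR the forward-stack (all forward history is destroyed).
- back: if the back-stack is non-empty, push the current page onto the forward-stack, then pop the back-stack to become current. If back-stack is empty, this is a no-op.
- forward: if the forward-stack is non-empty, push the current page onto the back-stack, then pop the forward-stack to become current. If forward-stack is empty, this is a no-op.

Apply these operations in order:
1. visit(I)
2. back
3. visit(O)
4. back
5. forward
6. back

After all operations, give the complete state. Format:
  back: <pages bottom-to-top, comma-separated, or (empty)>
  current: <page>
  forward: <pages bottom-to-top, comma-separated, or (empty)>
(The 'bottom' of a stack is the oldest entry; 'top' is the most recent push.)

After 1 (visit(I)): cur=I back=1 fwd=0
After 2 (back): cur=HOME back=0 fwd=1
After 3 (visit(O)): cur=O back=1 fwd=0
After 4 (back): cur=HOME back=0 fwd=1
After 5 (forward): cur=O back=1 fwd=0
After 6 (back): cur=HOME back=0 fwd=1

Answer: back: (empty)
current: HOME
forward: O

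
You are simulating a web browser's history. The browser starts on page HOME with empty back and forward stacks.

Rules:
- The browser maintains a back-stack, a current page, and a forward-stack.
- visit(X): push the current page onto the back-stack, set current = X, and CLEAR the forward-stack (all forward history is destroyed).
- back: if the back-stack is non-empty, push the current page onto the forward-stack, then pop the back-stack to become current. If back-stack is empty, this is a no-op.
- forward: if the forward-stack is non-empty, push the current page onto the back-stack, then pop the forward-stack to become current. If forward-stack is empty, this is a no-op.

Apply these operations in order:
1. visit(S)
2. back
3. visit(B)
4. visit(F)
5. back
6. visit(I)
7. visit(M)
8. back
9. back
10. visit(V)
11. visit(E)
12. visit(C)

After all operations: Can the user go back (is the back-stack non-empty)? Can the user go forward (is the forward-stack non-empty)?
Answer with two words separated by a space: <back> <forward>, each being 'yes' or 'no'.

Answer: yes no

Derivation:
After 1 (visit(S)): cur=S back=1 fwd=0
After 2 (back): cur=HOME back=0 fwd=1
After 3 (visit(B)): cur=B back=1 fwd=0
After 4 (visit(F)): cur=F back=2 fwd=0
After 5 (back): cur=B back=1 fwd=1
After 6 (visit(I)): cur=I back=2 fwd=0
After 7 (visit(M)): cur=M back=3 fwd=0
After 8 (back): cur=I back=2 fwd=1
After 9 (back): cur=B back=1 fwd=2
After 10 (visit(V)): cur=V back=2 fwd=0
After 11 (visit(E)): cur=E back=3 fwd=0
After 12 (visit(C)): cur=C back=4 fwd=0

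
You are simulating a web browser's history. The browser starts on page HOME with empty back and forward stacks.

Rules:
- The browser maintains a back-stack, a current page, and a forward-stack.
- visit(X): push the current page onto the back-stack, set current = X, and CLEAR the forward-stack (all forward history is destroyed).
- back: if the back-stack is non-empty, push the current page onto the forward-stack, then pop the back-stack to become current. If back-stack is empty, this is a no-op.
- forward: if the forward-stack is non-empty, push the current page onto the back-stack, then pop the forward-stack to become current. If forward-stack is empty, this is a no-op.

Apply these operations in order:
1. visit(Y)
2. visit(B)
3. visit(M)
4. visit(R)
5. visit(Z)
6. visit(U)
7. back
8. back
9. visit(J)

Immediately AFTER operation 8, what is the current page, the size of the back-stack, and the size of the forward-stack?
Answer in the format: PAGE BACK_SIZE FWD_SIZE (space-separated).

After 1 (visit(Y)): cur=Y back=1 fwd=0
After 2 (visit(B)): cur=B back=2 fwd=0
After 3 (visit(M)): cur=M back=3 fwd=0
After 4 (visit(R)): cur=R back=4 fwd=0
After 5 (visit(Z)): cur=Z back=5 fwd=0
After 6 (visit(U)): cur=U back=6 fwd=0
After 7 (back): cur=Z back=5 fwd=1
After 8 (back): cur=R back=4 fwd=2

R 4 2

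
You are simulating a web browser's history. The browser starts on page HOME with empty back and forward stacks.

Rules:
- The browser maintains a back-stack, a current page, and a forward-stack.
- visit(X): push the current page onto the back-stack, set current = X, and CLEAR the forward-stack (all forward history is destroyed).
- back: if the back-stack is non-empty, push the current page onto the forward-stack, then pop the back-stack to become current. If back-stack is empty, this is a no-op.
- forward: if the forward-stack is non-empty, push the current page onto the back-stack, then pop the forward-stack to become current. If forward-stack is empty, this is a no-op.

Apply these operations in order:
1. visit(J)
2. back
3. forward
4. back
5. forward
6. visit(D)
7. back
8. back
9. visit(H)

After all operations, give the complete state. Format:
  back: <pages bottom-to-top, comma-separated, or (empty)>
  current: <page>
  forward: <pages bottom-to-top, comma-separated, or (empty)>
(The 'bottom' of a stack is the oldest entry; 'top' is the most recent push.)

After 1 (visit(J)): cur=J back=1 fwd=0
After 2 (back): cur=HOME back=0 fwd=1
After 3 (forward): cur=J back=1 fwd=0
After 4 (back): cur=HOME back=0 fwd=1
After 5 (forward): cur=J back=1 fwd=0
After 6 (visit(D)): cur=D back=2 fwd=0
After 7 (back): cur=J back=1 fwd=1
After 8 (back): cur=HOME back=0 fwd=2
After 9 (visit(H)): cur=H back=1 fwd=0

Answer: back: HOME
current: H
forward: (empty)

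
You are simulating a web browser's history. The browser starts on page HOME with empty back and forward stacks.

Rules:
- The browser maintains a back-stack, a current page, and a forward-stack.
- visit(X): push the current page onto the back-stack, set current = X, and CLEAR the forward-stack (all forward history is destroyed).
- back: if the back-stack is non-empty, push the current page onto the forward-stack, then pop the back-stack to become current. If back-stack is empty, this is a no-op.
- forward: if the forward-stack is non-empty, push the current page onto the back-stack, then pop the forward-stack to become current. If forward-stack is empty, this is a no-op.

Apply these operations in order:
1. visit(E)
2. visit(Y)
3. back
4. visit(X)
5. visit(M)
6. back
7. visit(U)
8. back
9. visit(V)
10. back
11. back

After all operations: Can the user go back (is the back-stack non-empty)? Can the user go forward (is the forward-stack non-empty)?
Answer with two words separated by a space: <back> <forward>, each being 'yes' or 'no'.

Answer: yes yes

Derivation:
After 1 (visit(E)): cur=E back=1 fwd=0
After 2 (visit(Y)): cur=Y back=2 fwd=0
After 3 (back): cur=E back=1 fwd=1
After 4 (visit(X)): cur=X back=2 fwd=0
After 5 (visit(M)): cur=M back=3 fwd=0
After 6 (back): cur=X back=2 fwd=1
After 7 (visit(U)): cur=U back=3 fwd=0
After 8 (back): cur=X back=2 fwd=1
After 9 (visit(V)): cur=V back=3 fwd=0
After 10 (back): cur=X back=2 fwd=1
After 11 (back): cur=E back=1 fwd=2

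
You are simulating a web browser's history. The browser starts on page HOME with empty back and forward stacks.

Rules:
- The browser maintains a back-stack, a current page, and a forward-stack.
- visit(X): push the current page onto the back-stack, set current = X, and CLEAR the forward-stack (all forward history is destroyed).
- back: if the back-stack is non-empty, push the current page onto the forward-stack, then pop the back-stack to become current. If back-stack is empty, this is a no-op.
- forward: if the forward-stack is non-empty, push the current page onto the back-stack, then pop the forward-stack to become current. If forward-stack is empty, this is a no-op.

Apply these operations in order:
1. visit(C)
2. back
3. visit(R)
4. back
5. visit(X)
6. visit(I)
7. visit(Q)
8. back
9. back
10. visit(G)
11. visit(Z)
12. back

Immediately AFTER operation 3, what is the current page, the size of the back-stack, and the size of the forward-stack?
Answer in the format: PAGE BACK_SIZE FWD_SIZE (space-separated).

After 1 (visit(C)): cur=C back=1 fwd=0
After 2 (back): cur=HOME back=0 fwd=1
After 3 (visit(R)): cur=R back=1 fwd=0

R 1 0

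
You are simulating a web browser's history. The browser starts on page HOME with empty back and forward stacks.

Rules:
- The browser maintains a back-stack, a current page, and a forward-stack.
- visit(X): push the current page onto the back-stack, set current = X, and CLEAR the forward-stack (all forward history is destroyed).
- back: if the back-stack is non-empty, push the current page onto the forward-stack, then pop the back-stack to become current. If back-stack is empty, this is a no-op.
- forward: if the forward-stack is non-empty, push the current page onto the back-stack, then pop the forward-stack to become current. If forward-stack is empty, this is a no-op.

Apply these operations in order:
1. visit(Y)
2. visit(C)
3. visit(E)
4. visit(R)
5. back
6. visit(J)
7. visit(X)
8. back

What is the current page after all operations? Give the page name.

After 1 (visit(Y)): cur=Y back=1 fwd=0
After 2 (visit(C)): cur=C back=2 fwd=0
After 3 (visit(E)): cur=E back=3 fwd=0
After 4 (visit(R)): cur=R back=4 fwd=0
After 5 (back): cur=E back=3 fwd=1
After 6 (visit(J)): cur=J back=4 fwd=0
After 7 (visit(X)): cur=X back=5 fwd=0
After 8 (back): cur=J back=4 fwd=1

Answer: J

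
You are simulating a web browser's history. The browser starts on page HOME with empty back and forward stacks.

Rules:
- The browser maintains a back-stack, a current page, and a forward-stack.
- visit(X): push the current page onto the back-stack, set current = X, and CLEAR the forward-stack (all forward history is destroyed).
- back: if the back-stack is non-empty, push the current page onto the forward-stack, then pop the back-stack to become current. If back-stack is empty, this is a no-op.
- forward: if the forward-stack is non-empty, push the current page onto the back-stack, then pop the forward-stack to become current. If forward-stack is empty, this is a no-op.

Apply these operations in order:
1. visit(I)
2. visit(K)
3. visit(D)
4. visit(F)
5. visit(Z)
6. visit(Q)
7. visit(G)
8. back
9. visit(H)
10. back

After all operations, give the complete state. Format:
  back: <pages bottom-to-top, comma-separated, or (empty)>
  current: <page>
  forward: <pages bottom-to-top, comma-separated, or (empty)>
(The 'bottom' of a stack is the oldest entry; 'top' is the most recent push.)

Answer: back: HOME,I,K,D,F,Z
current: Q
forward: H

Derivation:
After 1 (visit(I)): cur=I back=1 fwd=0
After 2 (visit(K)): cur=K back=2 fwd=0
After 3 (visit(D)): cur=D back=3 fwd=0
After 4 (visit(F)): cur=F back=4 fwd=0
After 5 (visit(Z)): cur=Z back=5 fwd=0
After 6 (visit(Q)): cur=Q back=6 fwd=0
After 7 (visit(G)): cur=G back=7 fwd=0
After 8 (back): cur=Q back=6 fwd=1
After 9 (visit(H)): cur=H back=7 fwd=0
After 10 (back): cur=Q back=6 fwd=1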